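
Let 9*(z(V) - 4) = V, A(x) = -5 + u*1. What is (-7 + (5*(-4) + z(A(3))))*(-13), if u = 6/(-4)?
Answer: 5551/18 ≈ 308.39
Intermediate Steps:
u = -3/2 (u = 6*(-¼) = -3/2 ≈ -1.5000)
A(x) = -13/2 (A(x) = -5 - 3/2*1 = -5 - 3/2 = -13/2)
z(V) = 4 + V/9
(-7 + (5*(-4) + z(A(3))))*(-13) = (-7 + (5*(-4) + (4 + (⅑)*(-13/2))))*(-13) = (-7 + (-20 + (4 - 13/18)))*(-13) = (-7 + (-20 + 59/18))*(-13) = (-7 - 301/18)*(-13) = -427/18*(-13) = 5551/18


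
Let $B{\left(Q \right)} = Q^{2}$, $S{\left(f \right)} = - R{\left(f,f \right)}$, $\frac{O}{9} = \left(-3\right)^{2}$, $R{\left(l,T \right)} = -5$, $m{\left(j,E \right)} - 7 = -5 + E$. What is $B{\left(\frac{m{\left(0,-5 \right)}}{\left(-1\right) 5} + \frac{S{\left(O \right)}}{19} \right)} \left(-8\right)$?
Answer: $- \frac{53792}{9025} \approx -5.9603$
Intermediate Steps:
$m{\left(j,E \right)} = 2 + E$ ($m{\left(j,E \right)} = 7 + \left(-5 + E\right) = 2 + E$)
$O = 81$ ($O = 9 \left(-3\right)^{2} = 9 \cdot 9 = 81$)
$S{\left(f \right)} = 5$ ($S{\left(f \right)} = \left(-1\right) \left(-5\right) = 5$)
$B{\left(\frac{m{\left(0,-5 \right)}}{\left(-1\right) 5} + \frac{S{\left(O \right)}}{19} \right)} \left(-8\right) = \left(\frac{2 - 5}{\left(-1\right) 5} + \frac{5}{19}\right)^{2} \left(-8\right) = \left(- \frac{3}{-5} + 5 \cdot \frac{1}{19}\right)^{2} \left(-8\right) = \left(\left(-3\right) \left(- \frac{1}{5}\right) + \frac{5}{19}\right)^{2} \left(-8\right) = \left(\frac{3}{5} + \frac{5}{19}\right)^{2} \left(-8\right) = \left(\frac{82}{95}\right)^{2} \left(-8\right) = \frac{6724}{9025} \left(-8\right) = - \frac{53792}{9025}$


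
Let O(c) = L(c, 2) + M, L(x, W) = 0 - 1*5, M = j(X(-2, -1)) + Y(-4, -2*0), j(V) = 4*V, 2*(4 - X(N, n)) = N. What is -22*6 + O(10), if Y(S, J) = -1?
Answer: -118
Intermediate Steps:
X(N, n) = 4 - N/2
M = 19 (M = 4*(4 - ½*(-2)) - 1 = 4*(4 + 1) - 1 = 4*5 - 1 = 20 - 1 = 19)
L(x, W) = -5 (L(x, W) = 0 - 5 = -5)
O(c) = 14 (O(c) = -5 + 19 = 14)
-22*6 + O(10) = -22*6 + 14 = -132 + 14 = -118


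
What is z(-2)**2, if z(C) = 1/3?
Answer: 1/9 ≈ 0.11111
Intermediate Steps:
z(C) = 1/3
z(-2)**2 = (1/3)**2 = 1/9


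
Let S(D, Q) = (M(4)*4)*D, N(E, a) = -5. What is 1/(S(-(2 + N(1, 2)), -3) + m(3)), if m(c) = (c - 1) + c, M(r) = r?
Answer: 1/53 ≈ 0.018868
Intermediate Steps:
m(c) = -1 + 2*c (m(c) = (-1 + c) + c = -1 + 2*c)
S(D, Q) = 16*D (S(D, Q) = (4*4)*D = 16*D)
1/(S(-(2 + N(1, 2)), -3) + m(3)) = 1/(16*(-(2 - 5)) + (-1 + 2*3)) = 1/(16*(-1*(-3)) + (-1 + 6)) = 1/(16*3 + 5) = 1/(48 + 5) = 1/53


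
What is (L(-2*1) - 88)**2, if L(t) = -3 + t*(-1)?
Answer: 7921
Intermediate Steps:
L(t) = -3 - t
(L(-2*1) - 88)**2 = ((-3 - (-2)) - 88)**2 = ((-3 - 1*(-2)) - 88)**2 = ((-3 + 2) - 88)**2 = (-1 - 88)**2 = (-89)**2 = 7921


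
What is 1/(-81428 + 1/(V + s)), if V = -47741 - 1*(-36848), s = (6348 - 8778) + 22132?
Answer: -8809/717299251 ≈ -1.2281e-5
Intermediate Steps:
s = 19702 (s = -2430 + 22132 = 19702)
V = -10893 (V = -47741 + 36848 = -10893)
1/(-81428 + 1/(V + s)) = 1/(-81428 + 1/(-10893 + 19702)) = 1/(-81428 + 1/8809) = 1/(-717299251/8809) = -8809/717299251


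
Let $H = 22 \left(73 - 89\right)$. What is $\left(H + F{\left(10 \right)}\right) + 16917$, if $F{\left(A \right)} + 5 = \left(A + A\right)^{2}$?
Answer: $16960$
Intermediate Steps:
$F{\left(A \right)} = -5 + 4 A^{2}$ ($F{\left(A \right)} = -5 + \left(A + A\right)^{2} = -5 + \left(2 A\right)^{2} = -5 + 4 A^{2}$)
$H = -352$ ($H = 22 \left(-16\right) = -352$)
$\left(H + F{\left(10 \right)}\right) + 16917 = \left(-352 - \left(5 - 4 \cdot 10^{2}\right)\right) + 16917 = \left(-352 + \left(-5 + 4 \cdot 100\right)\right) + 16917 = \left(-352 + \left(-5 + 400\right)\right) + 16917 = \left(-352 + 395\right) + 16917 = 43 + 16917 = 16960$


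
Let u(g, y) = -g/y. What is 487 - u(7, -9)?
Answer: 4376/9 ≈ 486.22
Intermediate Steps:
u(g, y) = -g/y
487 - u(7, -9) = 487 - (-1)*7/(-9) = 487 - (-1)*7*(-1)/9 = 487 - 1*7/9 = 487 - 7/9 = 4376/9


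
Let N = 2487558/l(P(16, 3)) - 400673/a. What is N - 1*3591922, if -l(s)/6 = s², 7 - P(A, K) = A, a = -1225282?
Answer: -356998468018037/99247842 ≈ -3.5970e+6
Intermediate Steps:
P(A, K) = 7 - A
l(s) = -6*s²
N = -507960885713/99247842 (N = 2487558/((-6*(7 - 1*16)²)) - 400673/(-1225282) = 2487558/((-6*(7 - 16)²)) - 400673*(-1/1225282) = 2487558/((-6*(-9)²)) + 400673/1225282 = 2487558/((-6*81)) + 400673/1225282 = 2487558/(-486) + 400673/1225282 = 2487558*(-1/486) + 400673/1225282 = -414593/81 + 400673/1225282 = -507960885713/99247842 ≈ -5118.1)
N - 1*3591922 = -507960885713/99247842 - 1*3591922 = -507960885713/99247842 - 3591922 = -356998468018037/99247842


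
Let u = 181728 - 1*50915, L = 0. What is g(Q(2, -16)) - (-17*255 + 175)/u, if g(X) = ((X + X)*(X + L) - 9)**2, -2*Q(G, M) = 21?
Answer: 23406255917/523252 ≈ 44732.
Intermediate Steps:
Q(G, M) = -21/2 (Q(G, M) = -1/2*21 = -21/2)
u = 130813 (u = 181728 - 50915 = 130813)
g(X) = (-9 + 2*X**2)**2 (g(X) = ((X + X)*(X + 0) - 9)**2 = ((2*X)*X - 9)**2 = (2*X**2 - 9)**2 = (-9 + 2*X**2)**2)
g(Q(2, -16)) - (-17*255 + 175)/u = (-9 + 2*(-21/2)**2)**2 - (-17*255 + 175)/130813 = (-9 + 2*(441/4))**2 - (-4335 + 175)/130813 = (-9 + 441/2)**2 - (-4160)/130813 = (423/2)**2 - 1*(-4160/130813) = 178929/4 + 4160/130813 = 23406255917/523252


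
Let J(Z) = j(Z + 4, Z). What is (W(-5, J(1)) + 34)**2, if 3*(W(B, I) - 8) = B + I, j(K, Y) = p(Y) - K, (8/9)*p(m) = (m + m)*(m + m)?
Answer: 58081/36 ≈ 1613.4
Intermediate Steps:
p(m) = 9*m**2/2 (p(m) = 9*((m + m)*(m + m))/8 = 9*((2*m)*(2*m))/8 = 9*(4*m**2)/8 = 9*m**2/2)
j(K, Y) = -K + 9*Y**2/2 (j(K, Y) = 9*Y**2/2 - K = -K + 9*Y**2/2)
J(Z) = -4 - Z + 9*Z**2/2 (J(Z) = -(Z + 4) + 9*Z**2/2 = -(4 + Z) + 9*Z**2/2 = (-4 - Z) + 9*Z**2/2 = -4 - Z + 9*Z**2/2)
W(B, I) = 8 + B/3 + I/3 (W(B, I) = 8 + (B + I)/3 = 8 + (B/3 + I/3) = 8 + B/3 + I/3)
(W(-5, J(1)) + 34)**2 = ((8 + (1/3)*(-5) + (-4 - 1*1 + (9/2)*1**2)/3) + 34)**2 = ((8 - 5/3 + (-4 - 1 + (9/2)*1)/3) + 34)**2 = ((8 - 5/3 + (-4 - 1 + 9/2)/3) + 34)**2 = ((8 - 5/3 + (1/3)*(-1/2)) + 34)**2 = ((8 - 5/3 - 1/6) + 34)**2 = (37/6 + 34)**2 = (241/6)**2 = 58081/36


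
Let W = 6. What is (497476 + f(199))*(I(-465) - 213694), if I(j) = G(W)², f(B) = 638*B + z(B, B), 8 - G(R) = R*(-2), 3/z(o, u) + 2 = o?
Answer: -26238209757966/197 ≈ -1.3319e+11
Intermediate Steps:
z(o, u) = 3/(-2 + o)
G(R) = 8 + 2*R (G(R) = 8 - R*(-2) = 8 - (-2)*R = 8 + 2*R)
f(B) = 3/(-2 + B) + 638*B (f(B) = 638*B + 3/(-2 + B) = 3/(-2 + B) + 638*B)
I(j) = 400 (I(j) = (8 + 2*6)² = (8 + 12)² = 20² = 400)
(497476 + f(199))*(I(-465) - 213694) = (497476 + (3 + 638*199*(-2 + 199))/(-2 + 199))*(400 - 213694) = (497476 + (3 + 638*199*197)/197)*(-213294) = (497476 + (3 + 25011514)/197)*(-213294) = (497476 + (1/197)*25011517)*(-213294) = (497476 + 25011517/197)*(-213294) = (123014289/197)*(-213294) = -26238209757966/197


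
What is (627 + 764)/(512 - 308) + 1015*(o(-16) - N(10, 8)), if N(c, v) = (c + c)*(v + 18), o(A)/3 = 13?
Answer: -99594469/204 ≈ -4.8821e+5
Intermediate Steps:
o(A) = 39 (o(A) = 3*13 = 39)
N(c, v) = 2*c*(18 + v) (N(c, v) = (2*c)*(18 + v) = 2*c*(18 + v))
(627 + 764)/(512 - 308) + 1015*(o(-16) - N(10, 8)) = (627 + 764)/(512 - 308) + 1015*(39 - 2*10*(18 + 8)) = 1391/204 + 1015*(39 - 2*10*26) = 1391*(1/204) + 1015*(39 - 1*520) = 1391/204 + 1015*(39 - 520) = 1391/204 + 1015*(-481) = 1391/204 - 488215 = -99594469/204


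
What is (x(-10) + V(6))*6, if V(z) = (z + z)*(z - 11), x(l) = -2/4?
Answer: -363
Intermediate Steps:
x(l) = -½ (x(l) = -2*¼ = -½)
V(z) = 2*z*(-11 + z) (V(z) = (2*z)*(-11 + z) = 2*z*(-11 + z))
(x(-10) + V(6))*6 = (-½ + 2*6*(-11 + 6))*6 = (-½ + 2*6*(-5))*6 = (-½ - 60)*6 = -121/2*6 = -363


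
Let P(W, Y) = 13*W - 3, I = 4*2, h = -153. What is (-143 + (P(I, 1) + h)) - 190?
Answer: -385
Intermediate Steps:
I = 8
P(W, Y) = -3 + 13*W
(-143 + (P(I, 1) + h)) - 190 = (-143 + ((-3 + 13*8) - 153)) - 190 = (-143 + ((-3 + 104) - 153)) - 190 = (-143 + (101 - 153)) - 190 = (-143 - 52) - 190 = -195 - 190 = -385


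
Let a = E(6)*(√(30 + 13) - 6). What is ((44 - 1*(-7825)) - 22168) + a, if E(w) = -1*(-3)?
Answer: -14317 + 3*√43 ≈ -14297.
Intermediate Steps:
E(w) = 3
a = -18 + 3*√43 (a = 3*(√(30 + 13) - 6) = 3*(√43 - 6) = 3*(-6 + √43) = -18 + 3*√43 ≈ 1.6723)
((44 - 1*(-7825)) - 22168) + a = ((44 - 1*(-7825)) - 22168) + (-18 + 3*√43) = ((44 + 7825) - 22168) + (-18 + 3*√43) = (7869 - 22168) + (-18 + 3*√43) = -14299 + (-18 + 3*√43) = -14317 + 3*√43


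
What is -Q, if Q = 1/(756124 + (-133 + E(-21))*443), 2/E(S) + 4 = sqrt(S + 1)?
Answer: -6273959/4373618057214 - 443*I*sqrt(5)/4373618057214 ≈ -1.4345e-6 - 2.2649e-10*I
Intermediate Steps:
E(S) = 2/(-4 + sqrt(1 + S)) (E(S) = 2/(-4 + sqrt(S + 1)) = 2/(-4 + sqrt(1 + S)))
Q = 1/(697205 + 886/(-4 + 2*I*sqrt(5))) (Q = 1/(756124 + (-133 + 2/(-4 + sqrt(1 - 21)))*443) = 1/(756124 + (-133 + 2/(-4 + sqrt(-20)))*443) = 1/(756124 + (-133 + 2/(-4 + 2*I*sqrt(5)))*443) = 1/(756124 + (-58919 + 886/(-4 + 2*I*sqrt(5)))) = 1/(697205 + 886/(-4 + 2*I*sqrt(5))) ≈ 1.4345e-6 + 2.3e-10*I)
-Q = -(6273959/4373618057214 + 443*I*sqrt(5)/4373618057214) = -6273959/4373618057214 - 443*I*sqrt(5)/4373618057214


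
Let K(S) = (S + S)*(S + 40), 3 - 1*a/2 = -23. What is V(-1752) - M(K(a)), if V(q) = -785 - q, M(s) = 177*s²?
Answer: -16203751481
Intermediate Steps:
a = 52 (a = 6 - 2*(-23) = 6 + 46 = 52)
K(S) = 2*S*(40 + S) (K(S) = (2*S)*(40 + S) = 2*S*(40 + S))
V(-1752) - M(K(a)) = (-785 - 1*(-1752)) - 177*(2*52*(40 + 52))² = (-785 + 1752) - 177*(2*52*92)² = 967 - 177*9568² = 967 - 177*91546624 = 967 - 1*16203752448 = 967 - 16203752448 = -16203751481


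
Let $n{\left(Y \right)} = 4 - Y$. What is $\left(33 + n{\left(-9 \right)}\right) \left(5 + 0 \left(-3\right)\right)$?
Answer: $230$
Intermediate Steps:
$\left(33 + n{\left(-9 \right)}\right) \left(5 + 0 \left(-3\right)\right) = \left(33 + \left(4 - -9\right)\right) \left(5 + 0 \left(-3\right)\right) = \left(33 + \left(4 + 9\right)\right) \left(5 + 0\right) = \left(33 + 13\right) 5 = 46 \cdot 5 = 230$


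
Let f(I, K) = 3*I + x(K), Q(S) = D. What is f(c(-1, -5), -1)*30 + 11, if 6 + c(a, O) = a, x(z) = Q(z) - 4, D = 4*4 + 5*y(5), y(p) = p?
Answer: 491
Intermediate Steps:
D = 41 (D = 4*4 + 5*5 = 16 + 25 = 41)
Q(S) = 41
x(z) = 37 (x(z) = 41 - 4 = 37)
c(a, O) = -6 + a
f(I, K) = 37 + 3*I (f(I, K) = 3*I + 37 = 37 + 3*I)
f(c(-1, -5), -1)*30 + 11 = (37 + 3*(-6 - 1))*30 + 11 = (37 + 3*(-7))*30 + 11 = (37 - 21)*30 + 11 = 16*30 + 11 = 480 + 11 = 491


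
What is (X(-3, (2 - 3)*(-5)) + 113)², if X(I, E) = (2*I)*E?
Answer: 6889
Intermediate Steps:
X(I, E) = 2*E*I
(X(-3, (2 - 3)*(-5)) + 113)² = (2*((2 - 3)*(-5))*(-3) + 113)² = (2*(-1*(-5))*(-3) + 113)² = (2*5*(-3) + 113)² = (-30 + 113)² = 83² = 6889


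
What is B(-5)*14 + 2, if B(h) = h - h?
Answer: 2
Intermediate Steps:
B(h) = 0
B(-5)*14 + 2 = 0*14 + 2 = 0 + 2 = 2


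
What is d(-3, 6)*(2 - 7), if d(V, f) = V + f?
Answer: -15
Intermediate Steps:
d(-3, 6)*(2 - 7) = (-3 + 6)*(2 - 7) = 3*(-5) = -15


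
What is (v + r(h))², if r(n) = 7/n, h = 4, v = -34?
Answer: 16641/16 ≈ 1040.1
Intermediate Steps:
(v + r(h))² = (-34 + 7/4)² = (-129/4)² = 16641/16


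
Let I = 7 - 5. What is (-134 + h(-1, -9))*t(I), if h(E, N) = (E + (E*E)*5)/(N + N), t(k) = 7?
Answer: -8456/9 ≈ -939.56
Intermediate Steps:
I = 2
h(E, N) = (E + 5*E²)/(2*N) (h(E, N) = (E + E²*5)/((2*N)) = (E + 5*E²)*(1/(2*N)) = (E + 5*E²)/(2*N))
(-134 + h(-1, -9))*t(I) = (-134 + (½)*(-1)*(1 + 5*(-1))/(-9))*7 = (-134 + (½)*(-1)*(-⅑)*(1 - 5))*7 = (-134 + (½)*(-1)*(-⅑)*(-4))*7 = (-134 - 2/9)*7 = -1208/9*7 = -8456/9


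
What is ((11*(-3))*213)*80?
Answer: -562320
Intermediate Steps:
((11*(-3))*213)*80 = -33*213*80 = -7029*80 = -562320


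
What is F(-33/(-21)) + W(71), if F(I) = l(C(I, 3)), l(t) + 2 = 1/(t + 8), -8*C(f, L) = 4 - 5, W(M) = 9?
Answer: 463/65 ≈ 7.1231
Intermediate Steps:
C(f, L) = ⅛ (C(f, L) = -(4 - 5)/8 = -⅛*(-1) = ⅛)
l(t) = -2 + 1/(8 + t) (l(t) = -2 + 1/(t + 8) = -2 + 1/(8 + t))
F(I) = -122/65 (F(I) = (-15 - 2*⅛)/(8 + ⅛) = (-15 - ¼)/(65/8) = (8/65)*(-61/4) = -122/65)
F(-33/(-21)) + W(71) = -122/65 + 9 = 463/65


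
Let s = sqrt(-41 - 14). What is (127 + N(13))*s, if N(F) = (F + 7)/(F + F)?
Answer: 1661*I*sqrt(55)/13 ≈ 947.56*I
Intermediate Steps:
N(F) = (7 + F)/(2*F) (N(F) = (7 + F)/((2*F)) = (7 + F)*(1/(2*F)) = (7 + F)/(2*F))
s = I*sqrt(55) (s = sqrt(-55) = I*sqrt(55) ≈ 7.4162*I)
(127 + N(13))*s = (127 + (1/2)*(7 + 13)/13)*(I*sqrt(55)) = (127 + (1/2)*(1/13)*20)*(I*sqrt(55)) = (127 + 10/13)*(I*sqrt(55)) = 1661*(I*sqrt(55))/13 = 1661*I*sqrt(55)/13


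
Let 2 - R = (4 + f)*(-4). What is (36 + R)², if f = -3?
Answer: 1764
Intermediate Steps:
R = 6 (R = 2 - (4 - 3)*(-4) = 2 - (-4) = 2 - 1*(-4) = 2 + 4 = 6)
(36 + R)² = (36 + 6)² = 42² = 1764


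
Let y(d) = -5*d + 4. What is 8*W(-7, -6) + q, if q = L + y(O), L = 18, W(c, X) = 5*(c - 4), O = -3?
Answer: -403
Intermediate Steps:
W(c, X) = -20 + 5*c (W(c, X) = 5*(-4 + c) = -20 + 5*c)
y(d) = 4 - 5*d
q = 37 (q = 18 + (4 - 5*(-3)) = 18 + (4 + 15) = 18 + 19 = 37)
8*W(-7, -6) + q = 8*(-20 + 5*(-7)) + 37 = 8*(-20 - 35) + 37 = 8*(-55) + 37 = -440 + 37 = -403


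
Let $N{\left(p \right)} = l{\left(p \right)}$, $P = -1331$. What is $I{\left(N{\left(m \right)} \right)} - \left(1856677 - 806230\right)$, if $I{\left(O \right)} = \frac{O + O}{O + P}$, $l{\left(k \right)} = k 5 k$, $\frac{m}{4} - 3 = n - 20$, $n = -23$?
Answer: $- \frac{133058815043}{126669} \approx -1.0504 \cdot 10^{6}$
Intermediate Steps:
$m = -160$ ($m = 12 + 4 \left(-23 - 20\right) = 12 + 4 \left(-43\right) = 12 - 172 = -160$)
$l{\left(k \right)} = 5 k^{2}$ ($l{\left(k \right)} = 5 k k = 5 k^{2}$)
$N{\left(p \right)} = 5 p^{2}$
$I{\left(O \right)} = \frac{2 O}{-1331 + O}$ ($I{\left(O \right)} = \frac{O + O}{O - 1331} = \frac{2 O}{-1331 + O}$)
$I{\left(N{\left(m \right)} \right)} - \left(1856677 - 806230\right) = \frac{2 \cdot 5 \left(-160\right)^{2}}{-1331 + 5 \left(-160\right)^{2}} - \left(1856677 - 806230\right) = \frac{2 \cdot 5 \cdot 25600}{-1331 + 5 \cdot 25600} - 1050447 = 2 \cdot 128000 \frac{1}{-1331 + 128000} - 1050447 = 2 \cdot 128000 \cdot \frac{1}{126669} - 1050447 = \frac{256000}{126669} - 1050447 = - \frac{133058815043}{126669}$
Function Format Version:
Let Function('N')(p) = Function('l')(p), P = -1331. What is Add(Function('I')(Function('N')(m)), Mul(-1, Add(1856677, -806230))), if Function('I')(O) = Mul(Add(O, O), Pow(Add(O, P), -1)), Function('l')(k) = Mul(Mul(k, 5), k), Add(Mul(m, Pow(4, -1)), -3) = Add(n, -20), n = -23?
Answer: Rational(-133058815043, 126669) ≈ -1.0504e+6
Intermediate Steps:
m = -160 (m = Add(12, Mul(4, Add(-23, -20))) = Add(12, Mul(4, -43)) = Add(12, -172) = -160)
Function('l')(k) = Mul(5, Pow(k, 2)) (Function('l')(k) = Mul(Mul(5, k), k) = Mul(5, Pow(k, 2)))
Function('N')(p) = Mul(5, Pow(p, 2))
Function('I')(O) = Mul(2, O, Pow(Add(-1331, O), -1)) (Function('I')(O) = Mul(Add(O, O), Pow(Add(O, -1331), -1)) = Mul(Mul(2, O), Pow(Add(-1331, O), -1)) = Mul(2, O, Pow(Add(-1331, O), -1)))
Add(Function('I')(Function('N')(m)), Mul(-1, Add(1856677, -806230))) = Add(Mul(2, Mul(5, Pow(-160, 2)), Pow(Add(-1331, Mul(5, Pow(-160, 2))), -1)), Mul(-1, Add(1856677, -806230))) = Add(Mul(2, Mul(5, 25600), Pow(Add(-1331, Mul(5, 25600)), -1)), Mul(-1, 1050447)) = Add(Mul(2, 128000, Pow(Add(-1331, 128000), -1)), -1050447) = Add(Mul(2, 128000, Pow(126669, -1)), -1050447) = Add(Mul(2, 128000, Rational(1, 126669)), -1050447) = Add(Rational(256000, 126669), -1050447) = Rational(-133058815043, 126669)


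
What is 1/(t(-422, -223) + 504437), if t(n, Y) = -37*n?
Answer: 1/520051 ≈ 1.9229e-6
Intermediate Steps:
1/(t(-422, -223) + 504437) = 1/(-37*(-422) + 504437) = 1/(15614 + 504437) = 1/520051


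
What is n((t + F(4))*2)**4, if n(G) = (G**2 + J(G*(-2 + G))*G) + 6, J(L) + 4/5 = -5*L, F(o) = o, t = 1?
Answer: 231819017164816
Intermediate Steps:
J(L) = -4/5 - 5*L
n(G) = 6 + G**2 + G*(-4/5 - 5*G*(-2 + G)) (n(G) = (G**2 + (-4/5 - 5*G*(-2 + G))*G) + 6 = (G**2 + G*(-4/5 - 5*G*(-2 + G))) + 6 = 6 + G**2 + G*(-4/5 - 5*G*(-2 + G)))
n((t + F(4))*2)**4 = (6 - 5*8*(1 + 4)**3 + 11*((1 + 4)*2)**2 - 4*(1 + 4)*2/5)**4 = (6 - 5*(5*2)**3 + 11*(5*2)**2 - 4*2)**4 = (6 - 5*10**3 + 11*10**2 - 4/5*10)**4 = (6 - 5*1000 + 11*100 - 8)**4 = (6 - 5000 + 1100 - 8)**4 = (-3902)**4 = 231819017164816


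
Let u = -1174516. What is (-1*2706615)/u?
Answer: 2706615/1174516 ≈ 2.3045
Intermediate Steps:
(-1*2706615)/u = -1*2706615/(-1174516) = -2706615*(-1/1174516) = 2706615/1174516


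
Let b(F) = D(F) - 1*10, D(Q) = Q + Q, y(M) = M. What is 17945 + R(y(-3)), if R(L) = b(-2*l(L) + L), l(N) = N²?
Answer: 17893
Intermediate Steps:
D(Q) = 2*Q
b(F) = -10 + 2*F (b(F) = 2*F - 1*10 = 2*F - 10 = -10 + 2*F)
R(L) = -10 - 4*L² + 2*L (R(L) = -10 + 2*(-2*L² + L) = -10 + 2*(L - 2*L²) = -10 + (-4*L² + 2*L) = -10 - 4*L² + 2*L)
17945 + R(y(-3)) = 17945 + (-10 - 4*(-3)² + 2*(-3)) = 17945 + (-10 - 4*9 - 6) = 17945 + (-10 - 36 - 6) = 17945 - 52 = 17893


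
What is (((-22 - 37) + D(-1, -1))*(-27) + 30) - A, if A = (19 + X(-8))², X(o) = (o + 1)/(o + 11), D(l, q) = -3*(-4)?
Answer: 9191/9 ≈ 1021.2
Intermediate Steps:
D(l, q) = 12
X(o) = (1 + o)/(11 + o)
A = 2500/9 (A = (19 + (1 - 8)/(11 - 8))² = (19 - 7/3)² = (50/3)² = 2500/9 ≈ 277.78)
(((-22 - 37) + D(-1, -1))*(-27) + 30) - A = (((-22 - 37) + 12)*(-27) + 30) - 1*2500/9 = ((-59 + 12)*(-27) + 30) - 2500/9 = (-47*(-27) + 30) - 2500/9 = (1269 + 30) - 2500/9 = 1299 - 2500/9 = 9191/9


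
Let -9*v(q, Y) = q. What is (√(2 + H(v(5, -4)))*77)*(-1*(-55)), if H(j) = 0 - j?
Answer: 4235*√23/3 ≈ 6770.1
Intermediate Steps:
v(q, Y) = -q/9
H(j) = -j
(√(2 + H(v(5, -4)))*77)*(-1*(-55)) = (√(2 - (-1)*5/9)*77)*(-1*(-55)) = (√(2 - 1*(-5/9))*77)*55 = (√(2 + 5/9)*77)*55 = (√(23/9)*77)*55 = ((√23/3)*77)*55 = (77*√23/3)*55 = 4235*√23/3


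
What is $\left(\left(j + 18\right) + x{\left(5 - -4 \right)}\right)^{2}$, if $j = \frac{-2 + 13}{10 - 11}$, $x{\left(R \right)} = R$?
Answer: $256$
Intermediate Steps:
$j = -11$ ($j = \frac{11}{-1} = 11 \left(-1\right) = -11$)
$\left(\left(j + 18\right) + x{\left(5 - -4 \right)}\right)^{2} = \left(\left(-11 + 18\right) + \left(5 - -4\right)\right)^{2} = \left(7 + \left(5 + 4\right)\right)^{2} = \left(7 + 9\right)^{2} = 16^{2} = 256$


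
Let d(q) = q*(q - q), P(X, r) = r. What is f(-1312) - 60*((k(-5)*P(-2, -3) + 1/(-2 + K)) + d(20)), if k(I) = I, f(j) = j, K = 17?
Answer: -2216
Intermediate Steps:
d(q) = 0 (d(q) = q*0 = 0)
f(-1312) - 60*((k(-5)*P(-2, -3) + 1/(-2 + K)) + d(20)) = -1312 - 60*((-5*(-3) + 1/(-2 + 17)) + 0) = -1312 - 60*((15 + 1/15) + 0) = -1312 - 60*(226/15 + 0) = -1312 - 60*226/15 = -1312 - 904 = -2216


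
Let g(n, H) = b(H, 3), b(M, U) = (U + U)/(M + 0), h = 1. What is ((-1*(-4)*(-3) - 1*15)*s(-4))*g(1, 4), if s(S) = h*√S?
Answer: -81*I ≈ -81.0*I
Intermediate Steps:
s(S) = √S (s(S) = 1*√S = √S)
b(M, U) = 2*U/M (b(M, U) = (2*U)/M = 2*U/M)
g(n, H) = 6/H (g(n, H) = 2*3/H = 6/H)
((-1*(-4)*(-3) - 1*15)*s(-4))*g(1, 4) = ((-1*(-4)*(-3) - 1*15)*√(-4))*(6/4) = ((4*(-3) - 15)*(2*I))*(6*(¼)) = ((-12 - 15)*(2*I))*(3/2) = -54*I*(3/2) = -81*I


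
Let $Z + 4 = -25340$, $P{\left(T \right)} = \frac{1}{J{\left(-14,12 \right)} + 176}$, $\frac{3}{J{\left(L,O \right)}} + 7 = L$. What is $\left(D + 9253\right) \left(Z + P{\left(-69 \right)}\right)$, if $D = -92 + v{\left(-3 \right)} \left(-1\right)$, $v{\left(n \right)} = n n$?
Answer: $- \frac{285528278464}{1231} \approx -2.3195 \cdot 10^{8}$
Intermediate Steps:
$v{\left(n \right)} = n^{2}$
$J{\left(L,O \right)} = \frac{3}{-7 + L}$
$P{\left(T \right)} = \frac{7}{1231}$ ($P{\left(T \right)} = \frac{1}{\frac{3}{-7 - 14} + 176} = \frac{1}{\frac{3}{-21} + 176} = \frac{1}{3 \left(- \frac{1}{21}\right) + 176} = \frac{1}{- \frac{1}{7} + 176} = \frac{1}{\frac{1231}{7}} = \frac{7}{1231}$)
$Z = -25344$ ($Z = -4 - 25340 = -25344$)
$D = -101$ ($D = -92 + \left(-3\right)^{2} \left(-1\right) = -92 + 9 \left(-1\right) = -92 - 9 = -101$)
$\left(D + 9253\right) \left(Z + P{\left(-69 \right)}\right) = \left(-101 + 9253\right) \left(-25344 + \frac{7}{1231}\right) = 9152 \left(- \frac{31198457}{1231}\right) = - \frac{285528278464}{1231}$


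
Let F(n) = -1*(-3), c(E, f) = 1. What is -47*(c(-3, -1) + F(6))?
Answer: -188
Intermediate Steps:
F(n) = 3
-47*(c(-3, -1) + F(6)) = -47*(1 + 3) = -47*4 = -188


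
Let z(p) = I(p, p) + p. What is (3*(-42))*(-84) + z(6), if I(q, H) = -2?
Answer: 10588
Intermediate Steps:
z(p) = -2 + p
(3*(-42))*(-84) + z(6) = (3*(-42))*(-84) + (-2 + 6) = -126*(-84) + 4 = 10584 + 4 = 10588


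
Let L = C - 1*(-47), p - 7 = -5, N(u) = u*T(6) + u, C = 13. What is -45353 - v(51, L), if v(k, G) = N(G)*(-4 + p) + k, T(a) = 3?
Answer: -44924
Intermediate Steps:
N(u) = 4*u (N(u) = u*3 + u = 3*u + u = 4*u)
p = 2 (p = 7 - 5 = 2)
L = 60 (L = 13 - 1*(-47) = 13 + 47 = 60)
v(k, G) = k - 8*G (v(k, G) = (4*G)*(-4 + 2) + k = (4*G)*(-2) + k = -8*G + k = k - 8*G)
-45353 - v(51, L) = -45353 - (51 - 8*60) = -45353 - (51 - 480) = -45353 - 1*(-429) = -45353 + 429 = -44924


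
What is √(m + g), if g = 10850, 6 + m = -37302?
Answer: I*√26458 ≈ 162.66*I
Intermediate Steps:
m = -37308 (m = -6 - 37302 = -37308)
√(m + g) = √(-37308 + 10850) = √(-26458) = I*√26458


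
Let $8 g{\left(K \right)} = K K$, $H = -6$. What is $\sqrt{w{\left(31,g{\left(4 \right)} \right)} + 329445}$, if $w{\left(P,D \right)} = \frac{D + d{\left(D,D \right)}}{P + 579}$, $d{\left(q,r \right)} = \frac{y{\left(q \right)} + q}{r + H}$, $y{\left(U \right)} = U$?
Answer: $\frac{\sqrt{122586485110}}{610} \approx 573.97$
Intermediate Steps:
$g{\left(K \right)} = \frac{K^{2}}{8}$ ($g{\left(K \right)} = \frac{K K}{8} = \frac{K^{2}}{8}$)
$d{\left(q,r \right)} = \frac{2 q}{-6 + r}$ ($d{\left(q,r \right)} = \frac{q + q}{r - 6} = \frac{2 q}{-6 + r}$)
$w{\left(P,D \right)} = \frac{D + \frac{2 D}{-6 + D}}{579 + P}$ ($w{\left(P,D \right)} = \frac{D + \frac{2 D}{-6 + D}}{P + 579} = \frac{D + \frac{2 D}{-6 + D}}{579 + P}$)
$\sqrt{w{\left(31,g{\left(4 \right)} \right)} + 329445} = \sqrt{\frac{\frac{4^{2}}{8} \left(-4 + \frac{4^{2}}{8}\right)}{\left(-6 + \frac{4^{2}}{8}\right) \left(579 + 31\right)} + 329445} = \sqrt{\frac{\frac{1}{8} \cdot 16 \left(-4 + \frac{1}{8} \cdot 16\right)}{\left(-6 + \frac{1}{8} \cdot 16\right) 610} + 329445} = \sqrt{2 \frac{1}{-6 + 2} \cdot \frac{1}{610} \left(-4 + 2\right) + 329445} = \sqrt{2 \frac{1}{-4} \cdot \frac{1}{610} \left(-2\right) + 329445} = \sqrt{2 \left(- \frac{1}{4}\right) \frac{1}{610} \left(-2\right) + 329445} = \sqrt{\frac{1}{610} + 329445} = \sqrt{\frac{200961451}{610}} = \frac{\sqrt{122586485110}}{610}$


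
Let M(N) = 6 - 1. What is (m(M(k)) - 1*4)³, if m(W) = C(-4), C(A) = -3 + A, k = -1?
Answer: -1331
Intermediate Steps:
M(N) = 5
m(W) = -7 (m(W) = -3 - 4 = -7)
(m(M(k)) - 1*4)³ = (-7 - 1*4)³ = (-7 - 4)³ = (-11)³ = -1331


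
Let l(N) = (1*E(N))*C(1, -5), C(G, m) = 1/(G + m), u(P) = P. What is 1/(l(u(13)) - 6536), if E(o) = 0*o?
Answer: -1/6536 ≈ -0.00015300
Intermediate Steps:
E(o) = 0
l(N) = 0 (l(N) = (1*0)/(1 - 5) = 0/(-4) = 0*(-1/4) = 0)
1/(l(u(13)) - 6536) = 1/(0 - 6536) = 1/(-6536) = -1/6536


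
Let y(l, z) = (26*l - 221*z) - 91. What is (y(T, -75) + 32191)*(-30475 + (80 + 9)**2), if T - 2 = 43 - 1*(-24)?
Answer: -1138277826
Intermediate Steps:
T = 69 (T = 2 + (43 - 1*(-24)) = 2 + (43 + 24) = 2 + 67 = 69)
y(l, z) = -91 - 221*z + 26*l (y(l, z) = (-221*z + 26*l) - 91 = -91 - 221*z + 26*l)
(y(T, -75) + 32191)*(-30475 + (80 + 9)**2) = ((-91 - 221*(-75) + 26*69) + 32191)*(-30475 + (80 + 9)**2) = ((-91 + 16575 + 1794) + 32191)*(-30475 + 89**2) = (18278 + 32191)*(-30475 + 7921) = 50469*(-22554) = -1138277826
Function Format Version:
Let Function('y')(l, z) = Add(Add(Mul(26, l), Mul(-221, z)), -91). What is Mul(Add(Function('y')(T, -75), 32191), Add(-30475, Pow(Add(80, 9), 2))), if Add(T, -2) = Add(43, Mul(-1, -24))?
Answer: -1138277826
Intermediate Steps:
T = 69 (T = Add(2, Add(43, Mul(-1, -24))) = Add(2, Add(43, 24)) = Add(2, 67) = 69)
Function('y')(l, z) = Add(-91, Mul(-221, z), Mul(26, l)) (Function('y')(l, z) = Add(Add(Mul(-221, z), Mul(26, l)), -91) = Add(-91, Mul(-221, z), Mul(26, l)))
Mul(Add(Function('y')(T, -75), 32191), Add(-30475, Pow(Add(80, 9), 2))) = Mul(Add(Add(-91, Mul(-221, -75), Mul(26, 69)), 32191), Add(-30475, Pow(Add(80, 9), 2))) = Mul(Add(Add(-91, 16575, 1794), 32191), Add(-30475, Pow(89, 2))) = Mul(Add(18278, 32191), Add(-30475, 7921)) = Mul(50469, -22554) = -1138277826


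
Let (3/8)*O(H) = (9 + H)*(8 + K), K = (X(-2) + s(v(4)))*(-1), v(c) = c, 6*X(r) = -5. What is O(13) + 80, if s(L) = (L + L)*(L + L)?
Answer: -28408/9 ≈ -3156.4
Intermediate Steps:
X(r) = -⅚ (X(r) = (⅙)*(-5) = -⅚)
s(L) = 4*L² (s(L) = (2*L)*(2*L) = 4*L²)
K = -379/6 (K = (-⅚ + 4*4²)*(-1) = (-⅚ + 4*16)*(-1) = (-⅚ + 64)*(-1) = (379/6)*(-1) = -379/6 ≈ -63.167)
O(H) = -1324 - 1324*H/9 (O(H) = 8*((9 + H)*(8 - 379/6))/3 = 8*((9 + H)*(-331/6))/3 = 8*(-993/2 - 331*H/6)/3 = -1324 - 1324*H/9)
O(13) + 80 = (-1324 - 1324/9*13) + 80 = (-1324 - 17212/9) + 80 = -29128/9 + 80 = -28408/9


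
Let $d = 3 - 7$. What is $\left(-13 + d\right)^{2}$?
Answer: $289$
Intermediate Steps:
$d = -4$
$\left(-13 + d\right)^{2} = \left(-13 - 4\right)^{2} = \left(-17\right)^{2} = 289$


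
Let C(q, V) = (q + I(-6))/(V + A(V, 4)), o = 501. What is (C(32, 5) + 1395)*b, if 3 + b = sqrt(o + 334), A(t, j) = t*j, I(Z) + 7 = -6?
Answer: -104682/25 + 34894*sqrt(835)/25 ≈ 36145.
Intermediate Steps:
I(Z) = -13 (I(Z) = -7 - 6 = -13)
A(t, j) = j*t
b = -3 + sqrt(835) (b = -3 + sqrt(501 + 334) = -3 + sqrt(835) ≈ 25.896)
C(q, V) = (-13 + q)/(5*V) (C(q, V) = (q - 13)/(V + 4*V) = (-13 + q)/((5*V)) = (-13 + q)*(1/(5*V)) = (-13 + q)/(5*V))
(C(32, 5) + 1395)*b = ((1/5)*(-13 + 32)/5 + 1395)*(-3 + sqrt(835)) = ((1/5)*(1/5)*19 + 1395)*(-3 + sqrt(835)) = (19/25 + 1395)*(-3 + sqrt(835)) = 34894*(-3 + sqrt(835))/25 = -104682/25 + 34894*sqrt(835)/25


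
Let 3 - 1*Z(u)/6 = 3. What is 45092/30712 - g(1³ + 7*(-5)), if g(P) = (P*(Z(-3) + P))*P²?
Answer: -10260376535/7678 ≈ -1.3363e+6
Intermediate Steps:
Z(u) = 0 (Z(u) = 18 - 6*3 = 18 - 18 = 0)
g(P) = P⁴ (g(P) = (P*(0 + P))*P² = (P*P)*P² = P²*P² = P⁴)
45092/30712 - g(1³ + 7*(-5)) = 45092/30712 - (1³ + 7*(-5))⁴ = 45092*(1/30712) - (1 - 35)⁴ = 11273/7678 - 1*(-34)⁴ = 11273/7678 - 1*1336336 = 11273/7678 - 1336336 = -10260376535/7678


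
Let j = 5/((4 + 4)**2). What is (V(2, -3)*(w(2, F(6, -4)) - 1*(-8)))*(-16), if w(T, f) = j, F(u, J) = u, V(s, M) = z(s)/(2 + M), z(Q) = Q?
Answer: 517/2 ≈ 258.50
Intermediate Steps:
V(s, M) = s/(2 + M)
j = 5/64 (j = 5/(8**2) = 5/64 ≈ 0.078125)
w(T, f) = 5/64
(V(2, -3)*(w(2, F(6, -4)) - 1*(-8)))*(-16) = ((2/(2 - 3))*(5/64 - 1*(-8)))*(-16) = ((2/(-1))*(5/64 + 8))*(-16) = ((2*(-1))*(517/64))*(-16) = -2*517/64*(-16) = -517/32*(-16) = 517/2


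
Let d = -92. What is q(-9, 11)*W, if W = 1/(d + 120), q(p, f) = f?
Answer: 11/28 ≈ 0.39286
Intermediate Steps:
W = 1/28 (W = 1/(-92 + 120) = 1/28 ≈ 0.035714)
q(-9, 11)*W = 11*(1/28) = 11/28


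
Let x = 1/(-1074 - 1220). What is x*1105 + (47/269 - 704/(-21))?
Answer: 430450577/12958806 ≈ 33.217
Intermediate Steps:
x = -1/2294 (x = 1/(-2294) = -1/2294 ≈ -0.00043592)
x*1105 + (47/269 - 704/(-21)) = -1/2294*1105 + (47/269 - 704/(-21)) = -1105/2294 + (47*(1/269) - 704*(-1/21)) = -1105/2294 + (47/269 + 704/21) = -1105/2294 + 190363/5649 = 430450577/12958806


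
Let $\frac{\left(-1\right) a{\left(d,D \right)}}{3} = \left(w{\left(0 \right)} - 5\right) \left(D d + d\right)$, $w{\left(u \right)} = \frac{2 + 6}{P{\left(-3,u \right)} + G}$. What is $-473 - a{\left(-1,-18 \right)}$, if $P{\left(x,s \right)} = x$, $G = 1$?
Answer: $-932$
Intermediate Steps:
$w{\left(u \right)} = -4$ ($w{\left(u \right)} = \frac{2 + 6}{-3 + 1} = \frac{8}{-2} = 8 \left(- \frac{1}{2}\right) = -4$)
$a{\left(d,D \right)} = 27 d + 27 D d$ ($a{\left(d,D \right)} = - 3 \left(-4 - 5\right) \left(D d + d\right) = - 3 \left(- 9 \left(d + D d\right)\right) = - 3 \left(- 9 d - 9 D d\right) = 27 d + 27 D d$)
$-473 - a{\left(-1,-18 \right)} = -473 - 27 \left(-1\right) \left(1 - 18\right) = -473 - 27 \left(-1\right) \left(-17\right) = -473 - 459 = -932$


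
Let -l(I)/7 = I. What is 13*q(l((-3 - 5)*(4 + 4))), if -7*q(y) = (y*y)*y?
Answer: -166985728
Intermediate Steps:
l(I) = -7*I
q(y) = -y³/7 (q(y) = -y*y*y/7 = -y²*y/7 = -y³/7)
13*q(l((-3 - 5)*(4 + 4))) = 13*(-(-343*(-3 - 5)³*(4 + 4)³)/7) = 13*(-(-(-56)*8)³/7) = 13*(-(-7*(-64))³/7) = 13*(-⅐*448³) = 13*(-⅐*89915392) = 13*(-12845056) = -166985728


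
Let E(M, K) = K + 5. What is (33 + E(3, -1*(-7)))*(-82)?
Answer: -3690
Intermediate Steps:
E(M, K) = 5 + K
(33 + E(3, -1*(-7)))*(-82) = (33 + (5 - 1*(-7)))*(-82) = (33 + (5 + 7))*(-82) = (33 + 12)*(-82) = 45*(-82) = -3690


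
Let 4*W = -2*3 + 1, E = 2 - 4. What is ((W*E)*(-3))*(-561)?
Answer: 8415/2 ≈ 4207.5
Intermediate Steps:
E = -2
W = -5/4 (W = (-2*3 + 1)/4 = (-6 + 1)/4 = (¼)*(-5) = -5/4 ≈ -1.2500)
((W*E)*(-3))*(-561) = (-5/4*(-2)*(-3))*(-561) = ((5/2)*(-3))*(-561) = -15/2*(-561) = 8415/2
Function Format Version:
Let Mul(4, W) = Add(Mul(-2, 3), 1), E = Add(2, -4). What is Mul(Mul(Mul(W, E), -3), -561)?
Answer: Rational(8415, 2) ≈ 4207.5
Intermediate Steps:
E = -2
W = Rational(-5, 4) (W = Mul(Rational(1, 4), Add(Mul(-2, 3), 1)) = Mul(Rational(1, 4), Add(-6, 1)) = Mul(Rational(1, 4), -5) = Rational(-5, 4) ≈ -1.2500)
Mul(Mul(Mul(W, E), -3), -561) = Mul(Mul(Mul(Rational(-5, 4), -2), -3), -561) = Mul(Mul(Rational(5, 2), -3), -561) = Mul(Rational(-15, 2), -561) = Rational(8415, 2)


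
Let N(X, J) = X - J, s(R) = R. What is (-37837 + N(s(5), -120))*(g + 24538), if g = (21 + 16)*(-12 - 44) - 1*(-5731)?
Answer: -1063365264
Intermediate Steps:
g = 3659 (g = 37*(-56) + 5731 = -2072 + 5731 = 3659)
(-37837 + N(s(5), -120))*(g + 24538) = (-37837 + (5 - 1*(-120)))*(3659 + 24538) = (-37837 + (5 + 120))*28197 = (-37837 + 125)*28197 = -37712*28197 = -1063365264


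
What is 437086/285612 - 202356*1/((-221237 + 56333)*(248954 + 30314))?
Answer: 38122957559563/24911214020088 ≈ 1.5304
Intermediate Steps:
437086/285612 - 202356*1/((-221237 + 56333)*(248954 + 30314)) = 437086*(1/285612) - 202356/(279268*(-164904)) = 218543/142806 - 202356/(-46052410272) = 218543/142806 - 202356*(-1/46052410272) = 218543/142806 + 1533/348881896 = 38122957559563/24911214020088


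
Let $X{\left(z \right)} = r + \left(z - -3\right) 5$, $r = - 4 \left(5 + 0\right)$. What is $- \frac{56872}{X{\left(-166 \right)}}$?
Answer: $\frac{56872}{835} \approx 68.11$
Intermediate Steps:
$r = -20$ ($r = \left(-4\right) 5 = -20$)
$X{\left(z \right)} = -5 + 5 z$ ($X{\left(z \right)} = -20 + \left(z - -3\right) 5 = -20 + \left(z + 3\right) 5 = -20 + \left(3 + z\right) 5 = -20 + \left(15 + 5 z\right) = -5 + 5 z$)
$- \frac{56872}{X{\left(-166 \right)}} = - \frac{56872}{-5 + 5 \left(-166\right)} = - \frac{56872}{-5 - 830} = - \frac{56872}{-835} = \left(-56872\right) \left(- \frac{1}{835}\right) = \frac{56872}{835}$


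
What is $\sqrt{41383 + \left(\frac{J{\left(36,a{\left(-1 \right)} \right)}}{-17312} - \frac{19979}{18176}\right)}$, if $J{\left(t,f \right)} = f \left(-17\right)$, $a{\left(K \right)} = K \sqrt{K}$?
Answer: $\frac{\sqrt{15630095381877579 - 370896616 i}}{614576} \approx 203.43 - 2.4136 \cdot 10^{-6} i$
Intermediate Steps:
$a{\left(K \right)} = K^{\frac{3}{2}}$
$J{\left(t,f \right)} = - 17 f$
$\sqrt{41383 + \left(\frac{J{\left(36,a{\left(-1 \right)} \right)}}{-17312} - \frac{19979}{18176}\right)} = \sqrt{41383 + \left(\frac{\left(-17\right) \left(-1\right)^{\frac{3}{2}}}{-17312} - \frac{19979}{18176}\right)} = \sqrt{41383 + \left(- 17 \left(- i\right) \left(- \frac{1}{17312}\right) - \frac{19979}{18176}\right)} = \sqrt{41383 - \left(\frac{19979}{18176} - 17 i \left(- \frac{1}{17312}\right)\right)} = \sqrt{41383 - \left(\frac{19979}{18176} + \frac{17 i}{17312}\right)} = \sqrt{\frac{752157429}{18176} - \frac{17 i}{17312}}$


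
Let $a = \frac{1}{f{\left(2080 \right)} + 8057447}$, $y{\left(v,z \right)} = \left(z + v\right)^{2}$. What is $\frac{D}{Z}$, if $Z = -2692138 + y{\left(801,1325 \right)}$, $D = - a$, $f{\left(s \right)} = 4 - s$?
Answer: $- \frac{1}{14723107680798} \approx -6.792 \cdot 10^{-14}$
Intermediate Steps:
$y{\left(v,z \right)} = \left(v + z\right)^{2}$
$a = \frac{1}{8055371}$ ($a = \frac{1}{\left(4 - 2080\right) + 8057447} = \frac{1}{-2076 + 8057447} = \frac{1}{8055371} \approx 1.2414 \cdot 10^{-7}$)
$D = - \frac{1}{8055371}$ ($D = \left(-1\right) \frac{1}{8055371} = - \frac{1}{8055371} \approx -1.2414 \cdot 10^{-7}$)
$Z = 1827738$ ($Z = -2692138 + \left(801 + 1325\right)^{2} = -2692138 + 2126^{2} = -2692138 + 4519876 = 1827738$)
$\frac{D}{Z} = - \frac{1}{8055371 \cdot 1827738} = \left(- \frac{1}{8055371}\right) \frac{1}{1827738} = - \frac{1}{14723107680798}$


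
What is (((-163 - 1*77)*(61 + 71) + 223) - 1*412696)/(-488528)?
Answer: 444153/488528 ≈ 0.90917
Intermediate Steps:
(((-163 - 1*77)*(61 + 71) + 223) - 1*412696)/(-488528) = (((-163 - 77)*132 + 223) - 412696)*(-1/488528) = ((-240*132 + 223) - 412696)*(-1/488528) = ((-31680 + 223) - 412696)*(-1/488528) = (-31457 - 412696)*(-1/488528) = -444153*(-1/488528) = 444153/488528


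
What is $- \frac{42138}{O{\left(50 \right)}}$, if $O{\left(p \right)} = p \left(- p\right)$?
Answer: $\frac{21069}{1250} \approx 16.855$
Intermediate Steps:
$O{\left(p \right)} = - p^{2}$
$- \frac{42138}{O{\left(50 \right)}} = - \frac{42138}{\left(-1\right) 50^{2}} = - \frac{42138}{\left(-1\right) 2500} = - \frac{42138}{-2500} = \left(-42138\right) \left(- \frac{1}{2500}\right) = \frac{21069}{1250}$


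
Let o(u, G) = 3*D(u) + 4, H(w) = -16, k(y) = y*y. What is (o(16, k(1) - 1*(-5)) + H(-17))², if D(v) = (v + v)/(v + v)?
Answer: 81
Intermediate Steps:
k(y) = y²
D(v) = 1 (D(v) = (2*v)/((2*v)) = (2*v)*(1/(2*v)) = 1)
o(u, G) = 7 (o(u, G) = 3*1 + 4 = 3 + 4 = 7)
(o(16, k(1) - 1*(-5)) + H(-17))² = (7 - 16)² = (-9)² = 81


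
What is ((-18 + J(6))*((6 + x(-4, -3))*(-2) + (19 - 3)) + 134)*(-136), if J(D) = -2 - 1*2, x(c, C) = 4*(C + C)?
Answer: 137360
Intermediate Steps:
x(c, C) = 8*C (x(c, C) = 4*(2*C) = 8*C)
J(D) = -4 (J(D) = -2 - 2 = -4)
((-18 + J(6))*((6 + x(-4, -3))*(-2) + (19 - 3)) + 134)*(-136) = ((-18 - 4)*((6 + 8*(-3))*(-2) + (19 - 3)) + 134)*(-136) = (-22*((6 - 24)*(-2) + 16) + 134)*(-136) = (-22*(-18*(-2) + 16) + 134)*(-136) = (-22*(36 + 16) + 134)*(-136) = (-22*52 + 134)*(-136) = (-1144 + 134)*(-136) = -1010*(-136) = 137360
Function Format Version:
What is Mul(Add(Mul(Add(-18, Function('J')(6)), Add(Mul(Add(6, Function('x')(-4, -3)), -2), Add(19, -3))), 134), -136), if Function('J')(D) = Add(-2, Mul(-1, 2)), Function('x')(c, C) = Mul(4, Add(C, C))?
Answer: 137360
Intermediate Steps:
Function('x')(c, C) = Mul(8, C) (Function('x')(c, C) = Mul(4, Mul(2, C)) = Mul(8, C))
Function('J')(D) = -4 (Function('J')(D) = Add(-2, -2) = -4)
Mul(Add(Mul(Add(-18, Function('J')(6)), Add(Mul(Add(6, Function('x')(-4, -3)), -2), Add(19, -3))), 134), -136) = Mul(Add(Mul(Add(-18, -4), Add(Mul(Add(6, Mul(8, -3)), -2), Add(19, -3))), 134), -136) = Mul(Add(Mul(-22, Add(Mul(Add(6, -24), -2), 16)), 134), -136) = Mul(Add(Mul(-22, Add(Mul(-18, -2), 16)), 134), -136) = Mul(Add(Mul(-22, Add(36, 16)), 134), -136) = Mul(Add(Mul(-22, 52), 134), -136) = Mul(Add(-1144, 134), -136) = Mul(-1010, -136) = 137360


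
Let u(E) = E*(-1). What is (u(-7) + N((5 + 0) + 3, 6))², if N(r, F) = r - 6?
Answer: 81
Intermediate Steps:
N(r, F) = -6 + r
u(E) = -E
(u(-7) + N((5 + 0) + 3, 6))² = (-1*(-7) + (-6 + ((5 + 0) + 3)))² = (7 + (-6 + (5 + 3)))² = (7 + (-6 + 8))² = (7 + 2)² = 9² = 81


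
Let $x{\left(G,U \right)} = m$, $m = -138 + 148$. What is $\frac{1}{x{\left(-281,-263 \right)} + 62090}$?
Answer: $\frac{1}{62100} \approx 1.6103 \cdot 10^{-5}$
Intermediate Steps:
$m = 10$
$x{\left(G,U \right)} = 10$
$\frac{1}{x{\left(-281,-263 \right)} + 62090} = \frac{1}{10 + 62090} = \frac{1}{62100}$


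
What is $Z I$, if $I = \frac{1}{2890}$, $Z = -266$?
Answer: $- \frac{133}{1445} \approx -0.092041$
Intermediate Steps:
$I = \frac{1}{2890} \approx 0.00034602$
$Z I = \left(-266\right) \frac{1}{2890} = - \frac{133}{1445}$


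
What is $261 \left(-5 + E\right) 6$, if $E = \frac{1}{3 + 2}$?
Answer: $- \frac{37584}{5} \approx -7516.8$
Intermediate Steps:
$E = \frac{1}{5} \approx 0.2$
$261 \left(-5 + E\right) 6 = 261 \left(-5 + \frac{1}{5}\right) 6 = 261 \left(\left(- \frac{24}{5}\right) 6\right) = 261 \left(- \frac{144}{5}\right) = - \frac{37584}{5}$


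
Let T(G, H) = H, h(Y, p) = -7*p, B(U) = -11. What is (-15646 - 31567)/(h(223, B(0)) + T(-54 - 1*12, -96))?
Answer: 47213/19 ≈ 2484.9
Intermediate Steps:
(-15646 - 31567)/(h(223, B(0)) + T(-54 - 1*12, -96)) = (-15646 - 31567)/(-7*(-11) - 96) = -47213/(77 - 96) = -47213/(-19) = -47213*(-1/19) = 47213/19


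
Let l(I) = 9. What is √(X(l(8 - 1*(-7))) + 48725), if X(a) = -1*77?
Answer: 2*√12162 ≈ 220.56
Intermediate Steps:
X(a) = -77
√(X(l(8 - 1*(-7))) + 48725) = √(-77 + 48725) = √48648 = 2*√12162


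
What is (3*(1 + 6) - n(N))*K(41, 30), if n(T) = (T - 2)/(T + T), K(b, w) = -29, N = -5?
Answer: -5887/10 ≈ -588.70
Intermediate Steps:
n(T) = (-2 + T)/(2*T) (n(T) = (-2 + T)/((2*T)) = (-2 + T)*(1/(2*T)) = (-2 + T)/(2*T))
(3*(1 + 6) - n(N))*K(41, 30) = (3*(1 + 6) - (-2 - 5)/(2*(-5)))*(-29) = (3*7 - (-1)*(-7)/(2*5))*(-29) = (21 - 1*7/10)*(-29) = (21 - 7/10)*(-29) = (203/10)*(-29) = -5887/10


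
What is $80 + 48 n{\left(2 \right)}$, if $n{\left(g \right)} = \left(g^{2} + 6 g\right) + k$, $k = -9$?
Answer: $416$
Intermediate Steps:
$n{\left(g \right)} = -9 + g^{2} + 6 g$ ($n{\left(g \right)} = \left(g^{2} + 6 g\right) - 9 = -9 + g^{2} + 6 g$)
$80 + 48 n{\left(2 \right)} = 80 + 48 \left(-9 + 2^{2} + 6 \cdot 2\right) = 80 + 48 \left(-9 + 4 + 12\right) = 80 + 48 \cdot 7 = 80 + 336 = 416$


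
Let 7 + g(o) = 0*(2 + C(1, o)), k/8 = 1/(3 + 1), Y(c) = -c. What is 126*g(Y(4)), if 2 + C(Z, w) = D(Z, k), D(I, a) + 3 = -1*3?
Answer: -882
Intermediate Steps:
k = 2 (k = 8/(3 + 1) = 8/4 = 8*(1/4) = 2)
D(I, a) = -6 (D(I, a) = -3 - 1*3 = -3 - 3 = -6)
C(Z, w) = -8 (C(Z, w) = -2 - 6 = -8)
g(o) = -7 (g(o) = -7 + 0*(2 - 8) = -7 + 0*(-6) = -7 + 0 = -7)
126*g(Y(4)) = 126*(-7) = -882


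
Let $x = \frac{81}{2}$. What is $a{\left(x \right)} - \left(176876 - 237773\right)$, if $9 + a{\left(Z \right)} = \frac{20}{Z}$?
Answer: $\frac{4931968}{81} \approx 60889.0$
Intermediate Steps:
$x = \frac{81}{2}$ ($x = 81 \cdot \frac{1}{2} = \frac{81}{2} \approx 40.5$)
$a{\left(Z \right)} = -9 + \frac{20}{Z}$
$a{\left(x \right)} - \left(176876 - 237773\right) = \left(-9 + \frac{20}{\frac{81}{2}}\right) - \left(176876 - 237773\right) = \left(-9 + 20 \cdot \frac{2}{81}\right) - \left(176876 - 237773\right) = \left(-9 + \frac{40}{81}\right) - -60897 = - \frac{689}{81} + 60897 = \frac{4931968}{81}$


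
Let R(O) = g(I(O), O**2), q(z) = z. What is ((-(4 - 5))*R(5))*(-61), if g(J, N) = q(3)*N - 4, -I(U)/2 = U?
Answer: -4331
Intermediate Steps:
I(U) = -2*U
g(J, N) = -4 + 3*N (g(J, N) = 3*N - 4 = -4 + 3*N)
R(O) = -4 + 3*O**2
((-(4 - 5))*R(5))*(-61) = ((-(4 - 5))*(-4 + 3*5**2))*(-61) = ((-1*(-1))*(-4 + 3*25))*(-61) = (1*(-4 + 75))*(-61) = (1*71)*(-61) = 71*(-61) = -4331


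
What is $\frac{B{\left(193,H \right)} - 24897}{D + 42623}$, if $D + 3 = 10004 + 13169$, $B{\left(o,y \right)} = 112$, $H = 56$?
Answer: $- \frac{24785}{65793} \approx -0.37671$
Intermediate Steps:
$D = 23170$ ($D = -3 + \left(10004 + 13169\right) = -3 + 23173 = 23170$)
$\frac{B{\left(193,H \right)} - 24897}{D + 42623} = \frac{112 - 24897}{23170 + 42623} = - \frac{24785}{65793}$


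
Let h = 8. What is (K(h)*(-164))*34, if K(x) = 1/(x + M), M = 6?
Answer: -2788/7 ≈ -398.29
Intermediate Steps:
K(x) = 1/(6 + x) (K(x) = 1/(x + 6) = 1/(6 + x))
(K(h)*(-164))*34 = (-164/(6 + 8))*34 = (-164/14)*34 = ((1/14)*(-164))*34 = -82/7*34 = -2788/7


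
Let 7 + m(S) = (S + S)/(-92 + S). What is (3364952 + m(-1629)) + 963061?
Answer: 7448501584/1721 ≈ 4.3280e+6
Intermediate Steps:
m(S) = -7 + 2*S/(-92 + S) (m(S) = -7 + (S + S)/(-92 + S) = -7 + (2*S)/(-92 + S) = -7 + 2*S/(-92 + S))
(3364952 + m(-1629)) + 963061 = (3364952 + (644 - 5*(-1629))/(-92 - 1629)) + 963061 = (3364952 + (644 + 8145)/(-1721)) + 963061 = (3364952 - 1/1721*8789) + 963061 = (3364952 - 8789/1721) + 963061 = 5791073603/1721 + 963061 = 7448501584/1721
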